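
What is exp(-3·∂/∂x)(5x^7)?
5 x^{7} - 105 x^{6} + 945 x^{5} - 4725 x^{4} + 14175 x^{3} - 25515 x^{2} + 25515 x - 10935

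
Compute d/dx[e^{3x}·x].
\left(3 x + 1\right) e^{3 x}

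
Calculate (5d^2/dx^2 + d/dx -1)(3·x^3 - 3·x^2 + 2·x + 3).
- 3 x^{3} + 12 x^{2} + 82 x - 31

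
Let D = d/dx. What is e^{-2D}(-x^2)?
- x^{2} + 4 x - 4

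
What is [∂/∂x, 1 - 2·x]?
-2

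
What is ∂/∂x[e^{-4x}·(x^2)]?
2 x \left(1 - 2 x\right) e^{- 4 x}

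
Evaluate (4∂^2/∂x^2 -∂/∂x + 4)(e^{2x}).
18 e^{2 x}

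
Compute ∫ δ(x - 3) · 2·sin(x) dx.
2 \sin{\left(3 \right)}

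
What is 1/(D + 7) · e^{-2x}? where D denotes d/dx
\frac{e^{- 2 x}}{5}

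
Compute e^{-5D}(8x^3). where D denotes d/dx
8 x^{3} - 120 x^{2} + 600 x - 1000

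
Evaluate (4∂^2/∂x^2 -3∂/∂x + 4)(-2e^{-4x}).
- 160 e^{- 4 x}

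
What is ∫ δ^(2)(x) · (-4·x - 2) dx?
0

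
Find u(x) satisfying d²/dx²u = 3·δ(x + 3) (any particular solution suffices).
\frac{3|x + 3|}{2}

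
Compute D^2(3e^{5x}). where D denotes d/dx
75 e^{5 x}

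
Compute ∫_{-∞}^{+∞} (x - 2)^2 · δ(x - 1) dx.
1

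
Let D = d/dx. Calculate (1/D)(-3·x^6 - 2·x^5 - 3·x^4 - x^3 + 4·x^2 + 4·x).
- \frac{3 x^{7}}{7} - \frac{x^{6}}{3} - \frac{3 x^{5}}{5} - \frac{x^{4}}{4} + \frac{4 x^{3}}{3} + 2 x^{2}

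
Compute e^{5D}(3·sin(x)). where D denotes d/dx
3 \sin{\left(x + 5 \right)}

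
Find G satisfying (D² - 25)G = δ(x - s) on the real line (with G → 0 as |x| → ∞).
-\frac{e^{-5|x-s|}}{10}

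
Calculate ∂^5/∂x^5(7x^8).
47040 x^{3}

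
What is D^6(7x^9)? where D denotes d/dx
423360 x^{3}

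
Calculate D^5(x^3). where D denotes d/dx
0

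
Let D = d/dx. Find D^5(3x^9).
45360 x^{4}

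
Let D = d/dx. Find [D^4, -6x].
-24D^{3}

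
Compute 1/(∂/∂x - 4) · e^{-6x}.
- \frac{e^{- 6 x}}{10}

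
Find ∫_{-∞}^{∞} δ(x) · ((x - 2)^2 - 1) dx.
3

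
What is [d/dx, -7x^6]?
- 42 x^{5}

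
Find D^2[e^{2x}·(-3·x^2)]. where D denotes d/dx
\left(- 12 x^{2} - 24 x - 6\right) e^{2 x}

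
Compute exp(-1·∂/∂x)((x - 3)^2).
x^{2} - 8 x + 16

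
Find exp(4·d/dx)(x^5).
x^{5} + 20 x^{4} + 160 x^{3} + 640 x^{2} + 1280 x + 1024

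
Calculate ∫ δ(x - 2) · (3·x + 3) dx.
9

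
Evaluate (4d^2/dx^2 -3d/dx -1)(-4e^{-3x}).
- 176 e^{- 3 x}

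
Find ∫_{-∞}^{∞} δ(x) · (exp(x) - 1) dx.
0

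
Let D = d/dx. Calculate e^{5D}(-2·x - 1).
- 2 x - 11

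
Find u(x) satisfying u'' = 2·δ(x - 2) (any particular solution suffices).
|x - 2|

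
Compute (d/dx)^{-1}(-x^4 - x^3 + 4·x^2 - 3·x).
- \frac{x^{5}}{5} - \frac{x^{4}}{4} + \frac{4 x^{3}}{3} - \frac{3 x^{2}}{2}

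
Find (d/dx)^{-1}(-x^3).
- \frac{x^{4}}{4}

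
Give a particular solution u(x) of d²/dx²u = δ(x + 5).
\frac{|x + 5|}{2}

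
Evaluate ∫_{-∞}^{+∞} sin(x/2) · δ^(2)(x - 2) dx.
- \frac{\sin{\left(1 \right)}}{4}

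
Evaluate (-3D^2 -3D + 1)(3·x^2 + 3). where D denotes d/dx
3 x^{2} - 18 x - 15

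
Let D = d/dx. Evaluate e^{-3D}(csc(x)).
\csc{\left(x - 3 \right)}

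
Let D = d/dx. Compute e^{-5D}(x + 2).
x - 3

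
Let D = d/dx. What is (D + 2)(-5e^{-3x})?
5 e^{- 3 x}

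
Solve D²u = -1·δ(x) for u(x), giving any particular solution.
-\frac{|x|}{2}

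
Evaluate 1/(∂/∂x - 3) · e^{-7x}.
- \frac{e^{- 7 x}}{10}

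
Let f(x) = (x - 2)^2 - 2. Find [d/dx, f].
2 x - 4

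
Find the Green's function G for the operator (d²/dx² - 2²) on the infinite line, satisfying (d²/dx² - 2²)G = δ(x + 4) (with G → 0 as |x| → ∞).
-\frac{e^{-2|x + 4|}}{4}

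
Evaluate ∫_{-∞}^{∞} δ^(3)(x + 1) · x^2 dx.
0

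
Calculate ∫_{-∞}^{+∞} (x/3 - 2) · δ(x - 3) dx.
-1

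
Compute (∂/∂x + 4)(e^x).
5 e^{x}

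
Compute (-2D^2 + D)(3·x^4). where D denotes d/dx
12 x^{2} \left(x - 6\right)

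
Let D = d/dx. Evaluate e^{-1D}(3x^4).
3 x^{4} - 12 x^{3} + 18 x^{2} - 12 x + 3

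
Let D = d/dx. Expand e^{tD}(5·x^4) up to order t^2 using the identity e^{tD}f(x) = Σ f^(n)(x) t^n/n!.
5 x^{2} \left(6 t^{2} + 4 t x + x^{2}\right)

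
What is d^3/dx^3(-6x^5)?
- 360 x^{2}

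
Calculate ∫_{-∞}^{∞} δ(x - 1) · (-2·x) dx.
-2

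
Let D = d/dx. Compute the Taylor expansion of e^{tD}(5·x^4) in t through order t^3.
5 x \left(4 t^{3} + 6 t^{2} x + 4 t x^{2} + x^{3}\right)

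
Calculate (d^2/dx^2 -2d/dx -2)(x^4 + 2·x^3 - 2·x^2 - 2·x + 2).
- 2 x^{4} - 12 x^{3} + 4 x^{2} + 24 x - 4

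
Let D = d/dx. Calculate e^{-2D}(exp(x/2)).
e^{\frac{x}{2} - 1}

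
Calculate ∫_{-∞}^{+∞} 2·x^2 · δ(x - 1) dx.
2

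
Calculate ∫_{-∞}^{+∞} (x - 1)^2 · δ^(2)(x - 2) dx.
2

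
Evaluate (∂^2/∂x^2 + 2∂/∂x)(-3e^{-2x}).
0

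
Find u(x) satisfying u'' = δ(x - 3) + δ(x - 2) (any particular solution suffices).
\frac{|x - 3|}{2} + \frac{|x - 2|}{2}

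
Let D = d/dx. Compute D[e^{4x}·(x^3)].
x^{2} \left(4 x + 3\right) e^{4 x}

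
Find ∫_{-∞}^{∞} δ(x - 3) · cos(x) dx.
\cos{\left(3 \right)}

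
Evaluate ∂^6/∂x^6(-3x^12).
- 1995840 x^{6}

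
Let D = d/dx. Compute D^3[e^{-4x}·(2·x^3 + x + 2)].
4 \left(- 32 x^{3} + 72 x^{2} - 52 x - 17\right) e^{- 4 x}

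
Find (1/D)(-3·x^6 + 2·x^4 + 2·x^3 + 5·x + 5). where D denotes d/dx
- \frac{3 x^{7}}{7} + \frac{2 x^{5}}{5} + \frac{x^{4}}{2} + \frac{5 x^{2}}{2} + 5 x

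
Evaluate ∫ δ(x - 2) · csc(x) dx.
\csc{\left(2 \right)}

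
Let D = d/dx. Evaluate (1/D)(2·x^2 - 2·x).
\frac{2 x^{3}}{3} - x^{2}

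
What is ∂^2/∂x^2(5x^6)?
150 x^{4}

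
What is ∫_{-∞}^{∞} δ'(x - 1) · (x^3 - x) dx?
-2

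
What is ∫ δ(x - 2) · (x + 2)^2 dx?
16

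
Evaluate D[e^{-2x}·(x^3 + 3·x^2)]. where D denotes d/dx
x \left(- 2 x^{2} - 3 x + 6\right) e^{- 2 x}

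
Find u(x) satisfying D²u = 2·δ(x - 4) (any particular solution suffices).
|x - 4|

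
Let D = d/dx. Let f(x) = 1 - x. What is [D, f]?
-1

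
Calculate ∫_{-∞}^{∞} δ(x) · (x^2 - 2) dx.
-2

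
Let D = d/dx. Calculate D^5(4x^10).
120960 x^{5}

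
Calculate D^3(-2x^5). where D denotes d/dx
- 120 x^{2}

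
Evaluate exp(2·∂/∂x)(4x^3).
4 x^{3} + 24 x^{2} + 48 x + 32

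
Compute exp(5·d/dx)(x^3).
x^{3} + 15 x^{2} + 75 x + 125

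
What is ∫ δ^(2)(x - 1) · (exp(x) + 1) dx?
e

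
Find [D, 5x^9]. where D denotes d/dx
45 x^{8}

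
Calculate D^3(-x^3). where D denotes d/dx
-6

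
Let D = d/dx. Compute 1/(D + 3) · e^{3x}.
\frac{e^{3 x}}{6}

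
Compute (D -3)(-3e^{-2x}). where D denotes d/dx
15 e^{- 2 x}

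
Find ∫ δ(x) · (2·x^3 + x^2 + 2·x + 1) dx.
1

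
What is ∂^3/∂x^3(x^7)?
210 x^{4}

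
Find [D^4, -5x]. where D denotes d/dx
-20D^{3}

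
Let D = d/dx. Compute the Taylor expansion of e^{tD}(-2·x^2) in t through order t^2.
- 2 t^{2} - 4 t x - 2 x^{2}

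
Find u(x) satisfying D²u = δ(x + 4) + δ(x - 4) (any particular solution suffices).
\frac{|x + 4|}{2} + \frac{|x - 4|}{2}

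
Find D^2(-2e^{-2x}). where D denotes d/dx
- 8 e^{- 2 x}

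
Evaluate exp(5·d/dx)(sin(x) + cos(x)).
\sqrt{2} \sin{\left(x + \frac{\pi}{4} + 5 \right)}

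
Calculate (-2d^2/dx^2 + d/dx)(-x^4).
4 x^{2} \left(6 - x\right)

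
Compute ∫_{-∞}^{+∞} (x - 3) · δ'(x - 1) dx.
-1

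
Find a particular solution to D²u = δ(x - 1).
\frac{|x - 1|}{2}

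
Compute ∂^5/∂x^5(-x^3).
0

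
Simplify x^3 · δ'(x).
0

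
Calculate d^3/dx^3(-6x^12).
- 7920 x^{9}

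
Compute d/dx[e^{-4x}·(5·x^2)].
10 x \left(1 - 2 x\right) e^{- 4 x}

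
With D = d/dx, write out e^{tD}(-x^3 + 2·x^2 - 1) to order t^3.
- t^{3} - t^{2} \left(3 x - 2\right) - t x \left(3 x - 4\right) - x^{3} + 2 x^{2} - 1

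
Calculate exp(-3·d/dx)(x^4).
x^{4} - 12 x^{3} + 54 x^{2} - 108 x + 81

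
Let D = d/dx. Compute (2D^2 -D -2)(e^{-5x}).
53 e^{- 5 x}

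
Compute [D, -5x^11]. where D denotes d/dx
- 55 x^{10}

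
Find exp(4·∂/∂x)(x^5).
x^{5} + 20 x^{4} + 160 x^{3} + 640 x^{2} + 1280 x + 1024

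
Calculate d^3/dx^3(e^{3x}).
27 e^{3 x}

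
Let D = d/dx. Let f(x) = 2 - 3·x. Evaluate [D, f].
-3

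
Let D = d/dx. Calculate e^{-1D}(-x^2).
- x^{2} + 2 x - 1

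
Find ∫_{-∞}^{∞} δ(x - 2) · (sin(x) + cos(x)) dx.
\cos{\left(2 \right)} + \sin{\left(2 \right)}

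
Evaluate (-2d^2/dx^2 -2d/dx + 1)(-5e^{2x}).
55 e^{2 x}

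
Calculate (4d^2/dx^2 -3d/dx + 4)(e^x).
5 e^{x}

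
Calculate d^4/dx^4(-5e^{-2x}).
- 80 e^{- 2 x}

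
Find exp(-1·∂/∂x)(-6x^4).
- 6 x^{4} + 24 x^{3} - 36 x^{2} + 24 x - 6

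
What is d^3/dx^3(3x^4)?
72 x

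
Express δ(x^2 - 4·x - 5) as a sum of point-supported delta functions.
\frac{\delta(x + 1) + \delta(x - 5)}{6}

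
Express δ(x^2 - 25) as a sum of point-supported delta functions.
\frac{\delta(x + 5) + \delta(x - 5)}{10}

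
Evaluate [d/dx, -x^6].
- 6 x^{5}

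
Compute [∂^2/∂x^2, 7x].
14\frac{d}{dx}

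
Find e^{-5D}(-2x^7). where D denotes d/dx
- 2 x^{7} + 70 x^{6} - 1050 x^{5} + 8750 x^{4} - 43750 x^{3} + 131250 x^{2} - 218750 x + 156250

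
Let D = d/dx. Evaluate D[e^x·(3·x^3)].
3 x^{2} \left(x + 3\right) e^{x}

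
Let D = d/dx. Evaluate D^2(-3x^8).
- 168 x^{6}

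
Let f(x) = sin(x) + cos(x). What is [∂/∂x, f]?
- \sin{\left(x \right)} + \cos{\left(x \right)}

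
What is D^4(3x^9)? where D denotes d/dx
9072 x^{5}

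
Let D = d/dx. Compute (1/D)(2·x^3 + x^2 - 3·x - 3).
\frac{x^{4}}{2} + \frac{x^{3}}{3} - \frac{3 x^{2}}{2} - 3 x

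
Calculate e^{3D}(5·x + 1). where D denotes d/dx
5 x + 16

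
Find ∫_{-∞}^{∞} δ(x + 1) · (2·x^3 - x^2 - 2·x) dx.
-1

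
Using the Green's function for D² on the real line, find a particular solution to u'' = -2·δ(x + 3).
-|x + 3|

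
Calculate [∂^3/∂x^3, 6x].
18\frac{d^{2}}{dx^{2}}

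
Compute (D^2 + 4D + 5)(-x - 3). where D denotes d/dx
- 5 x - 19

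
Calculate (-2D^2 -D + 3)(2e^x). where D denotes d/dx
0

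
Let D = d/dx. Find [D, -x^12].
- 12 x^{11}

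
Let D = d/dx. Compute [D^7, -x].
-7D^{6}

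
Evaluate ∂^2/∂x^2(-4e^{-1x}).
- 4 e^{- x}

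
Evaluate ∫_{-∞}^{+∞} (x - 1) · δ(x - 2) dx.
1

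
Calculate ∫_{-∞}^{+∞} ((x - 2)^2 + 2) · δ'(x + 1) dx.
6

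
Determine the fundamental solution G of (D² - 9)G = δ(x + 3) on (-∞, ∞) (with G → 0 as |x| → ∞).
-\frac{e^{-3|x + 3|}}{6}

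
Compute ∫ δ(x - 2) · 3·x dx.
6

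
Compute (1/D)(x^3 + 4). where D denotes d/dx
\frac{x^{4}}{4} + 4 x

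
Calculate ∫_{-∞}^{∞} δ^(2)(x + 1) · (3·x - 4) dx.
0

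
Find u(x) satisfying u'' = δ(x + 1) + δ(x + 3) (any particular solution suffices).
\frac{|x + 1|}{2} + \frac{|x + 3|}{2}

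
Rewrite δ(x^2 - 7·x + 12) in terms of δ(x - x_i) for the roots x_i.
\frac{\delta(x - 4) + \delta(x - 3)}{1}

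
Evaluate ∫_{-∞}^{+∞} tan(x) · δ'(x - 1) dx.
- \tan^{2}{\left(1 \right)} - 1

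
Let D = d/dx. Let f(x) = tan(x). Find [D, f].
\frac{1}{\cos^{2}{\left(x \right)}}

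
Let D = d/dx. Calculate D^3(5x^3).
30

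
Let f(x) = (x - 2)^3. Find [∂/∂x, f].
3 \left(x - 2\right)^{2}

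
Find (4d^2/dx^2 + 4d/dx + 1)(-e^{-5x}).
- 81 e^{- 5 x}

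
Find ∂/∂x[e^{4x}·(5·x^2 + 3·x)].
\left(20 x^{2} + 22 x + 3\right) e^{4 x}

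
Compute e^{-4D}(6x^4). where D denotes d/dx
6 x^{4} - 96 x^{3} + 576 x^{2} - 1536 x + 1536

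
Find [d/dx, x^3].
3 x^{2}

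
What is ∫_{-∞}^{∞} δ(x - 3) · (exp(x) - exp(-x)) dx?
2 \sinh{\left(3 \right)}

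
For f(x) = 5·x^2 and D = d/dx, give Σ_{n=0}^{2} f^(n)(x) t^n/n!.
5 t^{2} + 10 t x + 5 x^{2}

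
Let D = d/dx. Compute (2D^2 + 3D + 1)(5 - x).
2 - x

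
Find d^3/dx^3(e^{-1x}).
- e^{- x}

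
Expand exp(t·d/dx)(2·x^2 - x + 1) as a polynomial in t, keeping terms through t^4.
2 t^{2} + t \left(4 x - 1\right) + 2 x^{2} - x + 1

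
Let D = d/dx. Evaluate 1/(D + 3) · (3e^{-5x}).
- \frac{3 e^{- 5 x}}{2}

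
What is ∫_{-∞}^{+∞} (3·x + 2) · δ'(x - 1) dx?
-3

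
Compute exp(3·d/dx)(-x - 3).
- x - 6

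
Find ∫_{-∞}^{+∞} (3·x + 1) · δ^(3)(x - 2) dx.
0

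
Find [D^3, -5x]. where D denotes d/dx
-15D^{2}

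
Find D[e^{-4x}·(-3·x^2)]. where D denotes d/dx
6 x \left(2 x - 1\right) e^{- 4 x}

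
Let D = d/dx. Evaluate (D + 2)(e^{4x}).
6 e^{4 x}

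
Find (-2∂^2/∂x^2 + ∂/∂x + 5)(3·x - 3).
15 x - 12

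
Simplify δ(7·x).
\frac{\delta(x)}{7}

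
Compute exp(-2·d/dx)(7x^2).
7 x^{2} - 28 x + 28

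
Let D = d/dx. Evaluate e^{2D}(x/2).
\frac{x}{2} + 1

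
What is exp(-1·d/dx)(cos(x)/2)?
\frac{\cos{\left(x - 1 \right)}}{2}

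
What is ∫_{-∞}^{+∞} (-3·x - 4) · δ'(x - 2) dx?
3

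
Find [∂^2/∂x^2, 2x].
4\frac{d}{dx}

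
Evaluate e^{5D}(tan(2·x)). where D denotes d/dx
\tan{\left(2 x + 10 \right)}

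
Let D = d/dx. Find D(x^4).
4 x^{3}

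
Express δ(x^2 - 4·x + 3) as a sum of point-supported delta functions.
\frac{\delta(x - 3) + \delta(x - 1)}{2}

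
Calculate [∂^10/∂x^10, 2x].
20\frac{d^{9}}{dx^{9}}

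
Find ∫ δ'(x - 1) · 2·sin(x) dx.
- 2 \cos{\left(1 \right)}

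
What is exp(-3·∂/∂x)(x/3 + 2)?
\frac{x}{3} + 1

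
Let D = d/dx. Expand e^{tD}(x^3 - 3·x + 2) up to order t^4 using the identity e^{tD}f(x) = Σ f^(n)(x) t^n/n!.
t^{3} + 3 t^{2} x + 3 t \left(x^{2} - 1\right) + x^{3} - 3 x + 2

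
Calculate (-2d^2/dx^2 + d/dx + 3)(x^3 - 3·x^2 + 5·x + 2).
3 x^{3} - 6 x^{2} - 3 x + 23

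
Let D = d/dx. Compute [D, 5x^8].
40 x^{7}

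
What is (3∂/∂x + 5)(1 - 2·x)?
- 10 x - 1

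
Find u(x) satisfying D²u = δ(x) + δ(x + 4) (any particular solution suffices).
\frac{|x|}{2} + \frac{|x + 4|}{2}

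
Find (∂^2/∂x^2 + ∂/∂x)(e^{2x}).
6 e^{2 x}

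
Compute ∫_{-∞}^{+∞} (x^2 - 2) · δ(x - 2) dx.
2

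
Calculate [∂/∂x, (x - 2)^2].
2 x - 4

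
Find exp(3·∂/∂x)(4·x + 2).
4 x + 14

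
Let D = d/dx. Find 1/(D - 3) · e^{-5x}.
- \frac{e^{- 5 x}}{8}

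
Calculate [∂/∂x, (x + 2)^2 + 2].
2 x + 4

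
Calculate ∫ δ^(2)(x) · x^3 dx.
0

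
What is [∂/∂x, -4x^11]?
- 44 x^{10}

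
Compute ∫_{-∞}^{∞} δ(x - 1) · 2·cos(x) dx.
2 \cos{\left(1 \right)}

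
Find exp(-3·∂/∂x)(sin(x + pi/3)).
\sin{\left(x - 3 + \frac{\pi}{3} \right)}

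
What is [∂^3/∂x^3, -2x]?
-6\frac{d^{2}}{dx^{2}}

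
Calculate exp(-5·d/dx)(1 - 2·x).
11 - 2 x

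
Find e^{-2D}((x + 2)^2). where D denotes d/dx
x^{2}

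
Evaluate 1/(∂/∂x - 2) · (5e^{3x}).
5 e^{3 x}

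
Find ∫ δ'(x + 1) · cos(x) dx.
- \sin{\left(1 \right)}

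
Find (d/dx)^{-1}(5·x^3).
\frac{5 x^{4}}{4}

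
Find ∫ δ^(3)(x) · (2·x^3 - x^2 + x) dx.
-12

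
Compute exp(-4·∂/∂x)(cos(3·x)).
\cos{\left(3 x - 12 \right)}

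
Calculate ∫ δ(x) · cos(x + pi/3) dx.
\frac{1}{2}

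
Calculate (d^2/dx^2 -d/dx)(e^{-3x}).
12 e^{- 3 x}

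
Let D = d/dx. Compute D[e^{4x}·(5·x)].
\left(20 x + 5\right) e^{4 x}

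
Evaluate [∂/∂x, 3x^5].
15 x^{4}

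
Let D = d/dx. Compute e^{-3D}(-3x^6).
- 3 x^{6} + 54 x^{5} - 405 x^{4} + 1620 x^{3} - 3645 x^{2} + 4374 x - 2187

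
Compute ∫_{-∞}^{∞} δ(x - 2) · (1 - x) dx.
-1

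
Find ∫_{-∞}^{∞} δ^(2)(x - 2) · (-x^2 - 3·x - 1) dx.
-2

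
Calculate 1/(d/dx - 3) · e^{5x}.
\frac{e^{5 x}}{2}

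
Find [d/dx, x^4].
4 x^{3}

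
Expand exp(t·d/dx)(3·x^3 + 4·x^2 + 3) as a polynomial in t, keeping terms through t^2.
t^{2} \left(9 x + 4\right) + t x \left(9 x + 8\right) + 3 x^{3} + 4 x^{2} + 3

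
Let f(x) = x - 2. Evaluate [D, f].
1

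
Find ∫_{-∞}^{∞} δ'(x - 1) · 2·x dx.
-2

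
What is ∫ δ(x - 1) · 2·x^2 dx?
2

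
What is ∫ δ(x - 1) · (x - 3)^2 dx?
4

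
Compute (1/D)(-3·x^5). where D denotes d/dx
- \frac{x^{6}}{2}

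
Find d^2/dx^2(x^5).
20 x^{3}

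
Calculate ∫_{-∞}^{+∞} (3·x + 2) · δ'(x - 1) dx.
-3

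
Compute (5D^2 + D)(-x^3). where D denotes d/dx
3 x \left(- x - 10\right)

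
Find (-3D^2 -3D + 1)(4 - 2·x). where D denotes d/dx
10 - 2 x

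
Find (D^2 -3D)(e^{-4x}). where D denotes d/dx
28 e^{- 4 x}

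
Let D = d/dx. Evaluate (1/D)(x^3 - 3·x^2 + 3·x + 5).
\frac{x^{4}}{4} - x^{3} + \frac{3 x^{2}}{2} + 5 x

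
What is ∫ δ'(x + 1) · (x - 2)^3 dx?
-27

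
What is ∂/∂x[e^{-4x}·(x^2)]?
2 x \left(1 - 2 x\right) e^{- 4 x}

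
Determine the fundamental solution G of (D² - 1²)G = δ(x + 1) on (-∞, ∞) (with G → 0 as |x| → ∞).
-\frac{e^{-|x + 1|}}{2}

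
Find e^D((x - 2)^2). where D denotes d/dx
x^{2} - 2 x + 1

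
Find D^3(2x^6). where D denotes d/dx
240 x^{3}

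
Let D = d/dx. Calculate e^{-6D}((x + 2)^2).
x^{2} - 8 x + 16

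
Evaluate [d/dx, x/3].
\frac{1}{3}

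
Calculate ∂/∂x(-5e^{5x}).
- 25 e^{5 x}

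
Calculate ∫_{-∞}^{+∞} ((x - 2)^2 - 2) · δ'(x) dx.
4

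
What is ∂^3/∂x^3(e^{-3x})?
- 27 e^{- 3 x}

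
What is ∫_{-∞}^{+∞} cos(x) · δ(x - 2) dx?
\cos{\left(2 \right)}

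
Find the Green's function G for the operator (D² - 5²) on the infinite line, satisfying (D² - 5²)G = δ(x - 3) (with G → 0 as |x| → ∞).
-\frac{e^{-5|x - 3|}}{10}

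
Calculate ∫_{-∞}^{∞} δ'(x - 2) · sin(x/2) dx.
- \frac{\cos{\left(1 \right)}}{2}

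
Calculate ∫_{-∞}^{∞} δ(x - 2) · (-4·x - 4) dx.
-12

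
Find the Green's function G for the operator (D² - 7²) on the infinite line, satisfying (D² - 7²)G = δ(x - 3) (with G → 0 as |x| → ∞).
-\frac{e^{-7|x - 3|}}{14}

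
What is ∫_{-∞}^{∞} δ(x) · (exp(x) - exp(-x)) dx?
0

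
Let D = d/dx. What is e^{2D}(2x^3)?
2 x^{3} + 12 x^{2} + 24 x + 16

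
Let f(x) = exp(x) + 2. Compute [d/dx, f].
e^{x}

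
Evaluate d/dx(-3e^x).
- 3 e^{x}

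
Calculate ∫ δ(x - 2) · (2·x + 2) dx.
6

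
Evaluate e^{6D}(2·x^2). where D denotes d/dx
2 x^{2} + 24 x + 72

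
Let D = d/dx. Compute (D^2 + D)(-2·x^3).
6 x \left(- x - 2\right)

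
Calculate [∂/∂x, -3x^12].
- 36 x^{11}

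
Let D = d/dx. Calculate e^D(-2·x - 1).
- 2 x - 3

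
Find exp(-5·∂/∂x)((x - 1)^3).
x^{3} - 18 x^{2} + 108 x - 216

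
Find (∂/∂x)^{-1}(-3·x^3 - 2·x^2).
- \frac{3 x^{4}}{4} - \frac{2 x^{3}}{3}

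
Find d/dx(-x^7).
- 7 x^{6}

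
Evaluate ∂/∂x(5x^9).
45 x^{8}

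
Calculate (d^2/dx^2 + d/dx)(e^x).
2 e^{x}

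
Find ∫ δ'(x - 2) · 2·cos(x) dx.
2 \sin{\left(2 \right)}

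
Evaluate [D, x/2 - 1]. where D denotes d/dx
\frac{1}{2}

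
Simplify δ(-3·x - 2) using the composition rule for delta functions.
\frac{\delta(x + 2/3)}{3}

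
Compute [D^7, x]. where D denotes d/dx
7D^{6}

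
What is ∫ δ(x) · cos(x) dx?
1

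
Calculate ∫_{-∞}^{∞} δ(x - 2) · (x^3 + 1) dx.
9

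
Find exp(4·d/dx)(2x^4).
2 x^{4} + 32 x^{3} + 192 x^{2} + 512 x + 512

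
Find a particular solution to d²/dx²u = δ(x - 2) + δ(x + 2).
\frac{|x - 2|}{2} + \frac{|x + 2|}{2}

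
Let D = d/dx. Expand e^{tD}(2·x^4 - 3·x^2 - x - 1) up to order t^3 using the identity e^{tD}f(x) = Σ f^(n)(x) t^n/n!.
8 t^{3} x + t^{2} \left(12 x^{2} - 3\right) - t \left(- 8 x^{3} + 6 x + 1\right) + 2 x^{4} - 3 x^{2} - x - 1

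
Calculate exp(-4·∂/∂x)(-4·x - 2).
14 - 4 x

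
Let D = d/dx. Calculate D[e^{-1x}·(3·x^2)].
3 x \left(2 - x\right) e^{- x}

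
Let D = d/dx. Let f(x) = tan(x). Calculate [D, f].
\frac{1}{\cos^{2}{\left(x \right)}}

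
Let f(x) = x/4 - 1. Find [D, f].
\frac{1}{4}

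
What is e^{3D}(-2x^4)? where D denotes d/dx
- 2 x^{4} - 24 x^{3} - 108 x^{2} - 216 x - 162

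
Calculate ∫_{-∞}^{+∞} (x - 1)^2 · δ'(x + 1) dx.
4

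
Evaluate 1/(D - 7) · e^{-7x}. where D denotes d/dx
- \frac{e^{- 7 x}}{14}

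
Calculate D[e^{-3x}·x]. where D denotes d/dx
\left(1 - 3 x\right) e^{- 3 x}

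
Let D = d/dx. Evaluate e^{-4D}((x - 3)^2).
x^{2} - 14 x + 49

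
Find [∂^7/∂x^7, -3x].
-21\frac{d^{6}}{dx^{6}}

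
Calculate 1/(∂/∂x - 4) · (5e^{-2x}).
- \frac{5 e^{- 2 x}}{6}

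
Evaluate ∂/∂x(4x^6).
24 x^{5}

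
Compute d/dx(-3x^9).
- 27 x^{8}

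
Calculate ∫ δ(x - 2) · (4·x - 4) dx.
4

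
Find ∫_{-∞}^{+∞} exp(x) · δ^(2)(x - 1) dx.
e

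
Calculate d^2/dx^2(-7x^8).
- 392 x^{6}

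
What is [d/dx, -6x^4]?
- 24 x^{3}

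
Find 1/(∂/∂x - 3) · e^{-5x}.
- \frac{e^{- 5 x}}{8}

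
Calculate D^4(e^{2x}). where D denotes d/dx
16 e^{2 x}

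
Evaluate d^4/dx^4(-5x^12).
- 59400 x^{8}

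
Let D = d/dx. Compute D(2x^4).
8 x^{3}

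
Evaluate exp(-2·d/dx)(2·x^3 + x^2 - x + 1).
2 x^{3} - 11 x^{2} + 19 x - 9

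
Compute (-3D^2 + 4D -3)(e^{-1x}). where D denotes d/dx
- 10 e^{- x}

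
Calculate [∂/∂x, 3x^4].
12 x^{3}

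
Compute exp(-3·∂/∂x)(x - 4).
x - 7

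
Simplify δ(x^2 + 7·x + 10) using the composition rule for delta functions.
\frac{\delta(x + 5) + \delta(x + 2)}{3}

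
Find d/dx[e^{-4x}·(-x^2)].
2 x \left(2 x - 1\right) e^{- 4 x}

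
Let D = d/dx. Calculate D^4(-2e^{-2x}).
- 32 e^{- 2 x}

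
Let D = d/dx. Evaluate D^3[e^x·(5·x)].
5 \left(x + 3\right) e^{x}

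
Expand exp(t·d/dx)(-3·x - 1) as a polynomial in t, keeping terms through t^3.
- 3 t - 3 x - 1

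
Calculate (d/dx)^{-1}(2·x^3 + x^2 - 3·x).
\frac{x^{4}}{2} + \frac{x^{3}}{3} - \frac{3 x^{2}}{2}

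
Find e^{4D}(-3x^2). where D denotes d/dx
- 3 x^{2} - 24 x - 48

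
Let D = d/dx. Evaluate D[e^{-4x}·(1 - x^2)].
2 \left(2 x^{2} - x - 2\right) e^{- 4 x}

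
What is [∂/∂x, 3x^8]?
24 x^{7}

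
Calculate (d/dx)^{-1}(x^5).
\frac{x^{6}}{6}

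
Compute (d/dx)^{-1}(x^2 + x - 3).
\frac{x^{3}}{3} + \frac{x^{2}}{2} - 3 x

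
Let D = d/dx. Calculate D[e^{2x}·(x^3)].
x^{2} \left(2 x + 3\right) e^{2 x}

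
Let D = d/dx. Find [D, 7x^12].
84 x^{11}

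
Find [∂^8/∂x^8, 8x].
64\frac{d^{7}}{dx^{7}}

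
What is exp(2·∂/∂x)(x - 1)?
x + 1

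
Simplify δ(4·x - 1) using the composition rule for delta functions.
\frac{\delta(x - 1/4)}{4}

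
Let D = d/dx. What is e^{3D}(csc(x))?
\csc{\left(x + 3 \right)}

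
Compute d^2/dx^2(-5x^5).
- 100 x^{3}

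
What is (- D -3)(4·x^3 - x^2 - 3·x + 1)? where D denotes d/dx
x \left(- 12 x^{2} - 9 x + 11\right)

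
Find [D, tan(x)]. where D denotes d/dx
\frac{1}{\cos^{2}{\left(x \right)}}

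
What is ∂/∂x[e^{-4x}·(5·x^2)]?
10 x \left(1 - 2 x\right) e^{- 4 x}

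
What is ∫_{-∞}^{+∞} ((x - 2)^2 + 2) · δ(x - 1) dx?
3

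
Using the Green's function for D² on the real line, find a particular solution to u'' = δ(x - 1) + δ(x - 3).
\frac{|x - 1|}{2} + \frac{|x - 3|}{2}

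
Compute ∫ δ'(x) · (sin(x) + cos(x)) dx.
-1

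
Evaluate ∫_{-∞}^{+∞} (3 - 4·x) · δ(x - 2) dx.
-5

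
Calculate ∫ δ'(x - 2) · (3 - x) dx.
1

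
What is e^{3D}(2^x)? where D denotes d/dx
2^{x + 3}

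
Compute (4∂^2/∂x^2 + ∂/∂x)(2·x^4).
8 x^{2} \left(x + 12\right)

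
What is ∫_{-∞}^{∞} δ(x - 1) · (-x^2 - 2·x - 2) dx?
-5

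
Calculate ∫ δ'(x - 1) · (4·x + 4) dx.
-4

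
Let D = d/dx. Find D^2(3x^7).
126 x^{5}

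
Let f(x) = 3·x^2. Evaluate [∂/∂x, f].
6 x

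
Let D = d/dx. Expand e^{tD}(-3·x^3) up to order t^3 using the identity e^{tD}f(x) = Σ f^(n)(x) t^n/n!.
- 3 t^{3} - 9 t^{2} x - 9 t x^{2} - 3 x^{3}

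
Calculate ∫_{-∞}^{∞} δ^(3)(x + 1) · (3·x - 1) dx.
0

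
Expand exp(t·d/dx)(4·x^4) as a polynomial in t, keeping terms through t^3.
4 x \left(4 t^{3} + 6 t^{2} x + 4 t x^{2} + x^{3}\right)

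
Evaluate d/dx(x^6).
6 x^{5}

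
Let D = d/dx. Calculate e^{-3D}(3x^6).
3 x^{6} - 54 x^{5} + 405 x^{4} - 1620 x^{3} + 3645 x^{2} - 4374 x + 2187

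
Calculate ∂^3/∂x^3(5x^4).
120 x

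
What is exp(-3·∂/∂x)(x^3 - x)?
x^{3} - 9 x^{2} + 26 x - 24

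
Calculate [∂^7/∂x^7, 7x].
49\frac{d^{6}}{dx^{6}}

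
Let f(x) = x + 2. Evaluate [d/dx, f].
1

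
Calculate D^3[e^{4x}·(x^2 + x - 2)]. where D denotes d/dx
\left(64 x^{2} + 160 x - 56\right) e^{4 x}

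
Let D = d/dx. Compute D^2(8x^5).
160 x^{3}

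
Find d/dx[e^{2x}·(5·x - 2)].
\left(10 x + 1\right) e^{2 x}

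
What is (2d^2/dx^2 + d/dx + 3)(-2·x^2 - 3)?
- 6 x^{2} - 4 x - 17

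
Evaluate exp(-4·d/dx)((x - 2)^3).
x^{3} - 18 x^{2} + 108 x - 216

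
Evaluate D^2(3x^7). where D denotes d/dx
126 x^{5}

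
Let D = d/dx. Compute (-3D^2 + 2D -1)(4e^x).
- 8 e^{x}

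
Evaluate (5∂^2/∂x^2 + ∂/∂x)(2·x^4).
8 x^{2} \left(x + 15\right)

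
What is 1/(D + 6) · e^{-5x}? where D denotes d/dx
e^{- 5 x}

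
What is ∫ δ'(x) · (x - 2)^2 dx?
4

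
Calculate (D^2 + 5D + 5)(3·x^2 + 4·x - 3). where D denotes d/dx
15 x^{2} + 50 x + 11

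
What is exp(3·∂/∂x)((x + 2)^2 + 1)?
x^{2} + 10 x + 26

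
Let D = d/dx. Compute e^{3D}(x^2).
x^{2} + 6 x + 9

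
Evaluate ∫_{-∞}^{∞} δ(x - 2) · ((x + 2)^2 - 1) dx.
15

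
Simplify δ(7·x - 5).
\frac{\delta(x - 5/7)}{7}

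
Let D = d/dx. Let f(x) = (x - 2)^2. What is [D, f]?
2 x - 4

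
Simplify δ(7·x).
\frac{\delta(x)}{7}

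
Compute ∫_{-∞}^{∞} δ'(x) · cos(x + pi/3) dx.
\frac{\sqrt{3}}{2}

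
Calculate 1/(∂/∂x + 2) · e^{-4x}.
- \frac{e^{- 4 x}}{2}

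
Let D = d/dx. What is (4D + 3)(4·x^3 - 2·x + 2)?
12 x^{3} + 48 x^{2} - 6 x - 2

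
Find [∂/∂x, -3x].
-3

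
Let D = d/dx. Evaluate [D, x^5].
5 x^{4}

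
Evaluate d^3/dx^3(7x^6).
840 x^{3}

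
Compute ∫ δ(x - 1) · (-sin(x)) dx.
- \sin{\left(1 \right)}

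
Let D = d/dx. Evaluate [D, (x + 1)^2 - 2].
2 x + 2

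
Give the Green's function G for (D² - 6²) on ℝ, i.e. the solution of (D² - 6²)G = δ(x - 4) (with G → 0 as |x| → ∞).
-\frac{e^{-6|x - 4|}}{12}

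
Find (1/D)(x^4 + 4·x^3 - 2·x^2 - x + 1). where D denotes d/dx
\frac{x^{5}}{5} + x^{4} - \frac{2 x^{3}}{3} - \frac{x^{2}}{2} + x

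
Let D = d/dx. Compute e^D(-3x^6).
- 3 x^{6} - 18 x^{5} - 45 x^{4} - 60 x^{3} - 45 x^{2} - 18 x - 3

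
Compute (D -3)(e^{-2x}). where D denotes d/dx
- 5 e^{- 2 x}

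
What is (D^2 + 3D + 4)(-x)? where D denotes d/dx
- 4 x - 3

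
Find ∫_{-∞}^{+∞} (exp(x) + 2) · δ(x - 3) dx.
2 + e^{3}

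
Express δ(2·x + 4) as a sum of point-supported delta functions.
\frac{\delta(x + 2)}{2}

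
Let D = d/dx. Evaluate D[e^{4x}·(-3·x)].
\left(- 12 x - 3\right) e^{4 x}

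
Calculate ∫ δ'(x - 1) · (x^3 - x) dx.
-2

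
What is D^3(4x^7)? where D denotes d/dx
840 x^{4}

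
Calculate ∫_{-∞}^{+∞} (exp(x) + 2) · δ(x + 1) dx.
e^{-1} + 2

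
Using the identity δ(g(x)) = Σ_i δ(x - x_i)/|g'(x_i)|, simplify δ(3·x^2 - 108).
\frac{\delta(x - 6) + \delta(x + 6)}{36}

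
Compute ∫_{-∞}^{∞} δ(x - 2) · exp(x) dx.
e^{2}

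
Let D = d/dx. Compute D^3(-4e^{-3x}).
108 e^{- 3 x}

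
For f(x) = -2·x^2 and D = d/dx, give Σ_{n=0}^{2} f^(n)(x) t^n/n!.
- 2 t^{2} - 4 t x - 2 x^{2}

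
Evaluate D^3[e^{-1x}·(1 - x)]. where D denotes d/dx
\left(x - 4\right) e^{- x}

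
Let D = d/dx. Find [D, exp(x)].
e^{x}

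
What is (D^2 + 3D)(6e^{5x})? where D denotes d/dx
240 e^{5 x}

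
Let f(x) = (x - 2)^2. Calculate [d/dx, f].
2 x - 4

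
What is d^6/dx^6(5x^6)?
3600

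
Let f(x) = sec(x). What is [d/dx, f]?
\tan{\left(x \right)} \sec{\left(x \right)}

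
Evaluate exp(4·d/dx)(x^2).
x^{2} + 8 x + 16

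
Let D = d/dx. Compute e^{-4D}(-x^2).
- x^{2} + 8 x - 16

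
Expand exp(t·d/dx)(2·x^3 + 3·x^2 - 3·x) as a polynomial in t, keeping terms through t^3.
2 t^{3} + t^{2} \left(6 x + 3\right) + 3 t \left(2 x^{2} + 2 x - 1\right) + 2 x^{3} + 3 x^{2} - 3 x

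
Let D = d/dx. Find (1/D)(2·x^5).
\frac{x^{6}}{3}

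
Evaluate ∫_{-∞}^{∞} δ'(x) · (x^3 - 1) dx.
0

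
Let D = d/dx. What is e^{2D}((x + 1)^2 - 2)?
x^{2} + 6 x + 7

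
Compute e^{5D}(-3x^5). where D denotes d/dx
- 3 x^{5} - 75 x^{4} - 750 x^{3} - 3750 x^{2} - 9375 x - 9375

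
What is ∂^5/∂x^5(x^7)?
2520 x^{2}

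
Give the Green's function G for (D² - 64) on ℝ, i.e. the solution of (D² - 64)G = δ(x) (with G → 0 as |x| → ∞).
-\frac{e^{-8|x|}}{16}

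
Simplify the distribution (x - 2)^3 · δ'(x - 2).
0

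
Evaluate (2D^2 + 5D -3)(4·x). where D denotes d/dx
20 - 12 x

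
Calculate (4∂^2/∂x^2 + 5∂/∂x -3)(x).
5 - 3 x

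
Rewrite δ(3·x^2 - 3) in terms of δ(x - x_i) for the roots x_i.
\frac{\delta(x - 1) + \delta(x + 1)}{6}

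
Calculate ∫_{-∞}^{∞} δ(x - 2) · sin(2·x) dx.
\sin{\left(4 \right)}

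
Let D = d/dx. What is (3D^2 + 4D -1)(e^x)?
6 e^{x}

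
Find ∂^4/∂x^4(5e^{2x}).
80 e^{2 x}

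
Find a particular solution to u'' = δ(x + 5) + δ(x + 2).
\frac{|x + 5|}{2} + \frac{|x + 2|}{2}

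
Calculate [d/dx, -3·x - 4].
-3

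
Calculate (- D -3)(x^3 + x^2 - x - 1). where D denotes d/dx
- 3 x^{3} - 6 x^{2} + x + 4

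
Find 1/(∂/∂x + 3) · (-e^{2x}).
- \frac{e^{2 x}}{5}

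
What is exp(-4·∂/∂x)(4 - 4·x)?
20 - 4 x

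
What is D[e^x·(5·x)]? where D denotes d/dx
5 \left(x + 1\right) e^{x}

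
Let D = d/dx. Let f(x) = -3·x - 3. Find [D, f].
-3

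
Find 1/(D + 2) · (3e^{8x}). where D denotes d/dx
\frac{3 e^{8 x}}{10}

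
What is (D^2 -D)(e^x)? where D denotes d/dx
0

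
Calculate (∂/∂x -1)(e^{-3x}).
- 4 e^{- 3 x}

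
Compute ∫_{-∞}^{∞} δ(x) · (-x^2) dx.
0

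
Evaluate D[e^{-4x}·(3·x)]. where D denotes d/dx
3 \left(1 - 4 x\right) e^{- 4 x}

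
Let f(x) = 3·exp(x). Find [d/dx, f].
3 e^{x}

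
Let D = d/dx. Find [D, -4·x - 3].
-4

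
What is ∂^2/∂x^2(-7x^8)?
- 392 x^{6}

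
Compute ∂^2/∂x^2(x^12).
132 x^{10}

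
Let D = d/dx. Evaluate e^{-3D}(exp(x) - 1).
e^{x - 3} - 1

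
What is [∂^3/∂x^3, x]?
3\frac{d^{2}}{dx^{2}}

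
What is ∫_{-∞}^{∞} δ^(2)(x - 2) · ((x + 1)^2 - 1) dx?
2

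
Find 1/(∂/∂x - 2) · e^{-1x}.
- \frac{e^{- x}}{3}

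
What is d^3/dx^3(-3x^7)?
- 630 x^{4}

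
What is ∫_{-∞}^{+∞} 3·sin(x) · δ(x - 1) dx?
3 \sin{\left(1 \right)}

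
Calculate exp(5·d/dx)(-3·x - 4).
- 3 x - 19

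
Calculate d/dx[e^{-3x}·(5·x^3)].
15 x^{2} \left(1 - x\right) e^{- 3 x}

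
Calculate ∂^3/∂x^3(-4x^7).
- 840 x^{4}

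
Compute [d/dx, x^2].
2 x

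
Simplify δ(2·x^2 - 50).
\frac{\delta(x - 5) + \delta(x + 5)}{20}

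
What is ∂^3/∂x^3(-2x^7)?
- 420 x^{4}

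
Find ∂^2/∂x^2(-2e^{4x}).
- 32 e^{4 x}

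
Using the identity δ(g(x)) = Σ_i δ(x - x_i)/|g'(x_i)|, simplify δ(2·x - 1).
\frac{\delta(x - 1/2)}{2}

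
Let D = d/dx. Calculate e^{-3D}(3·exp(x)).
3 e^{x - 3}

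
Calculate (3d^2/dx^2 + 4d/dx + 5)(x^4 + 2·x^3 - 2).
5 x^{4} + 26 x^{3} + 60 x^{2} + 36 x - 10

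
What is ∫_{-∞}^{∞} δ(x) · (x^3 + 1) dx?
1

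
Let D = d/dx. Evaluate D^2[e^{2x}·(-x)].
4 \left(- x - 1\right) e^{2 x}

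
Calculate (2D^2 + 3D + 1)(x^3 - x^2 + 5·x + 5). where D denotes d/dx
x^{3} + 8 x^{2} + 11 x + 16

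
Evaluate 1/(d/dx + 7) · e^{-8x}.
- e^{- 8 x}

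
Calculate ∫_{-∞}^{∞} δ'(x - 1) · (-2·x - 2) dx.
2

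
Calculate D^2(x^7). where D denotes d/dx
42 x^{5}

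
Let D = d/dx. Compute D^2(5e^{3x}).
45 e^{3 x}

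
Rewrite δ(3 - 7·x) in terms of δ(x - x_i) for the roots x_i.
\frac{\delta(x - 3/7)}{7}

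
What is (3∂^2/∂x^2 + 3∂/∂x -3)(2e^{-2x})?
6 e^{- 2 x}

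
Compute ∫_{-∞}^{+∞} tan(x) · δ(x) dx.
0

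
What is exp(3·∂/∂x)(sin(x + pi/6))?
\sin{\left(x + \frac{\pi}{6} + 3 \right)}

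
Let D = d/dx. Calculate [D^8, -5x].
-40D^{7}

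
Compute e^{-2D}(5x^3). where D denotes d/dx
5 x^{3} - 30 x^{2} + 60 x - 40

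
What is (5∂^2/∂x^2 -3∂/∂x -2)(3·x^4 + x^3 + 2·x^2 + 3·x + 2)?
- 6 x^{4} - 38 x^{3} + 167 x^{2} + 12 x + 7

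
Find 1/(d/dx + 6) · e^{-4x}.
\frac{e^{- 4 x}}{2}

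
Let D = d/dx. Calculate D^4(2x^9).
6048 x^{5}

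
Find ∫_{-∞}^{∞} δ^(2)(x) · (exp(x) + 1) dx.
1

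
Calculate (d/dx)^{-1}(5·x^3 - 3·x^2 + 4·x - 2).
\frac{5 x^{4}}{4} - x^{3} + 2 x^{2} - 2 x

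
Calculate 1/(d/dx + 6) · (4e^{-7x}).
- 4 e^{- 7 x}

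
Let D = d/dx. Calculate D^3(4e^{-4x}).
- 256 e^{- 4 x}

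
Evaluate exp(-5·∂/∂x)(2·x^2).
2 x^{2} - 20 x + 50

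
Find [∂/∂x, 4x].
4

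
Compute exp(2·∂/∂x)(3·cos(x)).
3 \cos{\left(x + 2 \right)}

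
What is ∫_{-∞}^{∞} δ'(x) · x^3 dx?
0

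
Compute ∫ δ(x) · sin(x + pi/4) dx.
\frac{\sqrt{2}}{2}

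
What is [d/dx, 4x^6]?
24 x^{5}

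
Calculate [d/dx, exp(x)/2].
\frac{e^{x}}{2}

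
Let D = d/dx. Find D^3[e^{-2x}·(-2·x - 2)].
8 \left(2 x - 1\right) e^{- 2 x}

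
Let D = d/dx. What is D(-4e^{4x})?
- 16 e^{4 x}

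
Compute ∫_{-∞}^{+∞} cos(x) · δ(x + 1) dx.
\cos{\left(1 \right)}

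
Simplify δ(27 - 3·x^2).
\frac{\delta(x - 3) + \delta(x + 3)}{18}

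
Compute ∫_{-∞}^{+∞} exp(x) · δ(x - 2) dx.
e^{2}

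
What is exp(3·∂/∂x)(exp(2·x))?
e^{2 x + 6}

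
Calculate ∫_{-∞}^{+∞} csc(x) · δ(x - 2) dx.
\csc{\left(2 \right)}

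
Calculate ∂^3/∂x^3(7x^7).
1470 x^{4}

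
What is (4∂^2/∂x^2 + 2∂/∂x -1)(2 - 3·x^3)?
3 x^{3} - 18 x^{2} - 72 x - 2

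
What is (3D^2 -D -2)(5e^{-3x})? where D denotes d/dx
140 e^{- 3 x}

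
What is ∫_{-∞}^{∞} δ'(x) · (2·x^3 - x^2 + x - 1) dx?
-1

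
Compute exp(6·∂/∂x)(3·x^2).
3 x^{2} + 36 x + 108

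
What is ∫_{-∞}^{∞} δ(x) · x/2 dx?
0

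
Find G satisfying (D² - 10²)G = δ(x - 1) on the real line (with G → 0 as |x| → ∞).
-\frac{e^{-10|x - 1|}}{20}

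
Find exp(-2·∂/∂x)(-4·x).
8 - 4 x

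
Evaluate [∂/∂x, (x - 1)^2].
2 x - 2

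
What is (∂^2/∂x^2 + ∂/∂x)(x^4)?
4 x^{2} \left(x + 3\right)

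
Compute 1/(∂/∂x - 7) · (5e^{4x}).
- \frac{5 e^{4 x}}{3}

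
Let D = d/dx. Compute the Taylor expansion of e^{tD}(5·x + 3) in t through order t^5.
5 t + 5 x + 3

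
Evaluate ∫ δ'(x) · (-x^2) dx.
0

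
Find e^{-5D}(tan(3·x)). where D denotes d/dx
\tan{\left(3 x - 15 \right)}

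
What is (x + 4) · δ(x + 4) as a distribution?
0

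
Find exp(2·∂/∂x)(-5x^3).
- 5 x^{3} - 30 x^{2} - 60 x - 40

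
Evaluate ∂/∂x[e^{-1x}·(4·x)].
4 \left(1 - x\right) e^{- x}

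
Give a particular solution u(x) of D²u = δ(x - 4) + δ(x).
\frac{|x - 4|}{2} + \frac{|x|}{2}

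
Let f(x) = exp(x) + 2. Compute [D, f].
e^{x}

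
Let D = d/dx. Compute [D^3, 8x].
24D^{2}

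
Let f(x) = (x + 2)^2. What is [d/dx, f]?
2 x + 4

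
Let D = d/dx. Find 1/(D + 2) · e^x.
\frac{e^{x}}{3}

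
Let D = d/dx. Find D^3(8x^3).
48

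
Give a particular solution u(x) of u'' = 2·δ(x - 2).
|x - 2|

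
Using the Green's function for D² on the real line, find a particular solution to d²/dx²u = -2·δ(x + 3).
-|x + 3|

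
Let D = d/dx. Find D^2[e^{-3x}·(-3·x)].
9 \left(2 - 3 x\right) e^{- 3 x}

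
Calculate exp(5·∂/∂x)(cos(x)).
\cos{\left(x + 5 \right)}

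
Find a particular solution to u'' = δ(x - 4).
\frac{|x - 4|}{2}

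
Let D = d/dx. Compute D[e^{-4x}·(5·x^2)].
10 x \left(1 - 2 x\right) e^{- 4 x}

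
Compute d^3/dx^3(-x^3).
-6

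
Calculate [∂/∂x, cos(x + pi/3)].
- \sin{\left(x + \frac{\pi}{3} \right)}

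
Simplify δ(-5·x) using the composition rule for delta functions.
\frac{\delta(x)}{5}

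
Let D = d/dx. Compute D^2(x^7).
42 x^{5}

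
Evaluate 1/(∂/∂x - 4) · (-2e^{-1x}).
\frac{2 e^{- x}}{5}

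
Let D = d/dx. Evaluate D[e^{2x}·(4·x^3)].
x^{2} \left(8 x + 12\right) e^{2 x}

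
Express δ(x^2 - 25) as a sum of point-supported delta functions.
\frac{\delta(x + 5) + \delta(x - 5)}{10}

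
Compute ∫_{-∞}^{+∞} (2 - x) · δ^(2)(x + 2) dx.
0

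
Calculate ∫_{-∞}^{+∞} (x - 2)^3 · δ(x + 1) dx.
-27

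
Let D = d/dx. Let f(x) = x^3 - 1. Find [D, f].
3 x^{2}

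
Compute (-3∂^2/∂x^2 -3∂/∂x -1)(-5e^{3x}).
185 e^{3 x}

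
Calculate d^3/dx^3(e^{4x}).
64 e^{4 x}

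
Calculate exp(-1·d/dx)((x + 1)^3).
x^{3}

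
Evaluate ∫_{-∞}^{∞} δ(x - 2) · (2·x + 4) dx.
8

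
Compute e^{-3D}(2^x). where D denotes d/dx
2^{x - 3}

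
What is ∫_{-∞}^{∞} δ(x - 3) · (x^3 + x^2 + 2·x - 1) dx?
41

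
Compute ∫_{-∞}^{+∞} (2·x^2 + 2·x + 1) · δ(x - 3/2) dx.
\frac{17}{2}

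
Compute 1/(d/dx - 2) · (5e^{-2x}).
- \frac{5 e^{- 2 x}}{4}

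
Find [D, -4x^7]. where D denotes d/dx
- 28 x^{6}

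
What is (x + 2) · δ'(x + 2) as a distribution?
-\delta(x + 2)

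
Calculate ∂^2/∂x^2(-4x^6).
- 120 x^{4}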